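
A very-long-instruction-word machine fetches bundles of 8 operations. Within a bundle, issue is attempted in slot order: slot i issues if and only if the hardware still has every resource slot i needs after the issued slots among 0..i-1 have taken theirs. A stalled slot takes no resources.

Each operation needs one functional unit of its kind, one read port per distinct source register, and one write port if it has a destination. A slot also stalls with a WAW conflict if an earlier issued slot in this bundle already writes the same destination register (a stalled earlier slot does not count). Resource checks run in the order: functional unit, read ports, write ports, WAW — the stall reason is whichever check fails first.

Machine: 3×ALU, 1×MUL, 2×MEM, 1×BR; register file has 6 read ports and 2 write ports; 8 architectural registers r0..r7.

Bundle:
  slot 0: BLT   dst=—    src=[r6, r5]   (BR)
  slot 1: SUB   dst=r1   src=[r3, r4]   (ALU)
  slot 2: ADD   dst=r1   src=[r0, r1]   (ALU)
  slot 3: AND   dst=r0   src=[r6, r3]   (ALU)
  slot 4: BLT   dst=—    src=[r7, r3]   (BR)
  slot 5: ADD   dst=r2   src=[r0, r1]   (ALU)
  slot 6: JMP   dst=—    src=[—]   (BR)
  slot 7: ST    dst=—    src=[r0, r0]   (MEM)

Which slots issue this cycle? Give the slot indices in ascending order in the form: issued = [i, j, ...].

issued = [0, 1, 3]

  0. BR ⇒ go  {3A/1Mu/2Ld/0B | 4r 2w}
  1. ALU→r1 ⇒ go  {2A/1Mu/2Ld/0B | 2r 1w}
  2. ALU→r1 ⇒ no(WAW)  {2A/1Mu/2Ld/0B | 2r 1w}
  3. ALU→r0 ⇒ go  {1A/1Mu/2Ld/0B | 0r 0w}
  4. BR ⇒ no(FU)  {1A/1Mu/2Ld/0B | 0r 0w}
  5. ALU→r2 ⇒ no(RD_PORT)  {1A/1Mu/2Ld/0B | 0r 0w}
  6. BR ⇒ no(FU)  {1A/1Mu/2Ld/0B | 0r 0w}
  7. MEM ⇒ no(RD_PORT)  {1A/1Mu/2Ld/0B | 0r 0w}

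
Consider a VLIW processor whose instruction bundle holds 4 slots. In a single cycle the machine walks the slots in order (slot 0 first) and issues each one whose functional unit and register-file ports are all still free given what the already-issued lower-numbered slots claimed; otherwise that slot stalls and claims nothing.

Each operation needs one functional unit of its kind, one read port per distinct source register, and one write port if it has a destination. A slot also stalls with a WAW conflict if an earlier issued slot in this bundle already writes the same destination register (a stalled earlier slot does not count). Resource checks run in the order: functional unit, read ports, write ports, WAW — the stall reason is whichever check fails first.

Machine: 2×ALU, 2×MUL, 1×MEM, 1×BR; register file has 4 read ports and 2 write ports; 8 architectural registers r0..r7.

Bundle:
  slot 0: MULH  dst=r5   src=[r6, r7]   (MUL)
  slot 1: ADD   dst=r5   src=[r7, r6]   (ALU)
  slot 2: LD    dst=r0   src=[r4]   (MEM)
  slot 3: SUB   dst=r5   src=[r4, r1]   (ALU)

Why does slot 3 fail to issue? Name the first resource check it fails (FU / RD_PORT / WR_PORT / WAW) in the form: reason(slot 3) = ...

reason(slot 3) = RD_PORT

(0) want 1×MUL +2rd +1wr — yes → AL2|MU1|ME1|BR1|rd2|wr1
(1) want 1×ALU +2rd +1wr — WAW → AL2|MU1|ME1|BR1|rd2|wr1
(2) want 1×MEM +1rd +1wr — yes → AL2|MU1|ME0|BR1|rd1|wr0
(3) want 1×ALU +2rd +1wr — RD_PORT → AL2|MU1|ME0|BR1|rd1|wr0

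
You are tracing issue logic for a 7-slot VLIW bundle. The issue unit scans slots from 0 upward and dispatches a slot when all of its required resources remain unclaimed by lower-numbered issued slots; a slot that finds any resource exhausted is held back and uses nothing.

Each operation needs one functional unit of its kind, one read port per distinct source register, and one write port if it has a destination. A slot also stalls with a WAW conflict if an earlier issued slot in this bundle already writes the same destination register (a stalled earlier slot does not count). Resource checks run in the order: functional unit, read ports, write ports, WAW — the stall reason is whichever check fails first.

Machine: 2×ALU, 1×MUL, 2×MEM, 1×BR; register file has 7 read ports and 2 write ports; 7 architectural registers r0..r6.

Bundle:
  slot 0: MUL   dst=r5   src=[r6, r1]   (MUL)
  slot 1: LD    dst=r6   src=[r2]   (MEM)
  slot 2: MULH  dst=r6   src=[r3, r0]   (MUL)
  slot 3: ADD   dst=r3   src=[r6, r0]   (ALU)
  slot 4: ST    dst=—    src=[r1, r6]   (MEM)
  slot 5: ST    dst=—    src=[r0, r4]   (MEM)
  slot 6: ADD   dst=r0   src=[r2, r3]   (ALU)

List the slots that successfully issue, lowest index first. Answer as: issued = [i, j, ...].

issued = [0, 1, 4]

[0] MUL needs rd=2 wr=1: ok; after: ALU=2 MUL=0 MEM=2 BR=1, R=5, W=1
[1] MEM needs rd=1 wr=1: ok; after: ALU=2 MUL=0 MEM=1 BR=1, R=4, W=0
[2] MUL needs rd=2 wr=1: FU; after: ALU=2 MUL=0 MEM=1 BR=1, R=4, W=0
[3] ALU needs rd=2 wr=1: WR_PORT; after: ALU=2 MUL=0 MEM=1 BR=1, R=4, W=0
[4] MEM needs rd=2 wr=0: ok; after: ALU=2 MUL=0 MEM=0 BR=1, R=2, W=0
[5] MEM needs rd=2 wr=0: FU; after: ALU=2 MUL=0 MEM=0 BR=1, R=2, W=0
[6] ALU needs rd=2 wr=1: WR_PORT; after: ALU=2 MUL=0 MEM=0 BR=1, R=2, W=0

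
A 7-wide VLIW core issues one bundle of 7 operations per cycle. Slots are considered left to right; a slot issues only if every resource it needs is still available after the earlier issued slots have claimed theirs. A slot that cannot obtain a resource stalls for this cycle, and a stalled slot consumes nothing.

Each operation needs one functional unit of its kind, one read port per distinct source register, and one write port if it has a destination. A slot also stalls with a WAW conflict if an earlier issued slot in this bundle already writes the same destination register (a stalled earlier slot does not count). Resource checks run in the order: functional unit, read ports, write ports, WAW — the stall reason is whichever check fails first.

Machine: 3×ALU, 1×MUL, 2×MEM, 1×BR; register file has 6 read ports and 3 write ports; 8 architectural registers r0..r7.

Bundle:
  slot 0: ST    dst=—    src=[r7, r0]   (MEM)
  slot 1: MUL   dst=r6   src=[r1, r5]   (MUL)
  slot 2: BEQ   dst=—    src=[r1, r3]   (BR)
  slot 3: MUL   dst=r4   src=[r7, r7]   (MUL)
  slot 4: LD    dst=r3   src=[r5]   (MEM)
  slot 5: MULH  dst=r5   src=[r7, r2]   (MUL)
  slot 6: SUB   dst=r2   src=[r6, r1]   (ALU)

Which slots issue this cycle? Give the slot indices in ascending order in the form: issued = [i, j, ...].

issued = [0, 1, 2]

  0. MEM ⇒ go  {3A/1Mu/1Ld/1B | 4r 3w}
  1. MUL→r6 ⇒ go  {3A/0Mu/1Ld/1B | 2r 2w}
  2. BR ⇒ go  {3A/0Mu/1Ld/0B | 0r 2w}
  3. MUL→r4 ⇒ no(FU)  {3A/0Mu/1Ld/0B | 0r 2w}
  4. MEM→r3 ⇒ no(RD_PORT)  {3A/0Mu/1Ld/0B | 0r 2w}
  5. MUL→r5 ⇒ no(FU)  {3A/0Mu/1Ld/0B | 0r 2w}
  6. ALU→r2 ⇒ no(RD_PORT)  {3A/0Mu/1Ld/0B | 0r 2w}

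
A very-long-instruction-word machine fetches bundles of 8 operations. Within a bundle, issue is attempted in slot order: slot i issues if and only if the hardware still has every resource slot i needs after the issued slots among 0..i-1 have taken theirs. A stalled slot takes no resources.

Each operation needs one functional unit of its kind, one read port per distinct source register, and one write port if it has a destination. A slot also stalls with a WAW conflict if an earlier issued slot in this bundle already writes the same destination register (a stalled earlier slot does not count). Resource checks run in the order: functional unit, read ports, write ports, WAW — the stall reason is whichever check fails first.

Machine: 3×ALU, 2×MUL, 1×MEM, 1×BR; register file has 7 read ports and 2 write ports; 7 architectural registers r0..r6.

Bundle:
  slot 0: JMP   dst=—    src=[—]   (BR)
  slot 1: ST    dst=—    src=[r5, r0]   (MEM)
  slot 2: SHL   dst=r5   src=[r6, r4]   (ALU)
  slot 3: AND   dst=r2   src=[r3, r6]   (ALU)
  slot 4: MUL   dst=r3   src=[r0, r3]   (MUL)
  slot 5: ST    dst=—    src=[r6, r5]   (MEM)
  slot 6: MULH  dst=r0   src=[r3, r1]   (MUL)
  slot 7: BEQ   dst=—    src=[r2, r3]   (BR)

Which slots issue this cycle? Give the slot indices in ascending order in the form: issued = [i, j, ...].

  0. BR ⇒ go  {3A/2Mu/1Ld/0B | 7r 2w}
  1. MEM ⇒ go  {3A/2Mu/0Ld/0B | 5r 2w}
  2. ALU→r5 ⇒ go  {2A/2Mu/0Ld/0B | 3r 1w}
  3. ALU→r2 ⇒ go  {1A/2Mu/0Ld/0B | 1r 0w}
  4. MUL→r3 ⇒ no(RD_PORT)  {1A/2Mu/0Ld/0B | 1r 0w}
  5. MEM ⇒ no(FU)  {1A/2Mu/0Ld/0B | 1r 0w}
  6. MUL→r0 ⇒ no(RD_PORT)  {1A/2Mu/0Ld/0B | 1r 0w}
  7. BR ⇒ no(FU)  {1A/2Mu/0Ld/0B | 1r 0w}

issued = [0, 1, 2, 3]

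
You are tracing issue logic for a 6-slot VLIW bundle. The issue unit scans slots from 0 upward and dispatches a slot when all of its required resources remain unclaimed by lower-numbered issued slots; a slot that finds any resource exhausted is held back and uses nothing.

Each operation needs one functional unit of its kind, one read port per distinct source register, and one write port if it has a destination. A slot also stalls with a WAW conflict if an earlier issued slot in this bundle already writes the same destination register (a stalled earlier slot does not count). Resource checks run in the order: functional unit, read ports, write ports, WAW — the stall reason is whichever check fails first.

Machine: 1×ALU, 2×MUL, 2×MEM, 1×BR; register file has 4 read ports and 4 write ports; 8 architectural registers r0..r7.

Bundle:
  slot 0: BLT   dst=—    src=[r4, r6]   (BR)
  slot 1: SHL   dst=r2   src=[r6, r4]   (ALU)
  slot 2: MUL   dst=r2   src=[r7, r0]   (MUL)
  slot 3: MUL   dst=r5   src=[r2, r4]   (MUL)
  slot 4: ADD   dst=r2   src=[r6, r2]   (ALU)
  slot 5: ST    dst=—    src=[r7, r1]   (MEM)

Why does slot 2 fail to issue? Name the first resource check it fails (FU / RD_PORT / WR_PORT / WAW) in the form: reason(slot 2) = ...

reason(slot 2) = RD_PORT

(0) want 1×BR +2rd +0wr — yes → AL1|MU2|ME2|BR0|rd2|wr4
(1) want 1×ALU +2rd +1wr — yes → AL0|MU2|ME2|BR0|rd0|wr3
(2) want 1×MUL +2rd +1wr — RD_PORT → AL0|MU2|ME2|BR0|rd0|wr3
(3) want 1×MUL +2rd +1wr — RD_PORT → AL0|MU2|ME2|BR0|rd0|wr3
(4) want 1×ALU +2rd +1wr — FU → AL0|MU2|ME2|BR0|rd0|wr3
(5) want 1×MEM +2rd +0wr — RD_PORT → AL0|MU2|ME2|BR0|rd0|wr3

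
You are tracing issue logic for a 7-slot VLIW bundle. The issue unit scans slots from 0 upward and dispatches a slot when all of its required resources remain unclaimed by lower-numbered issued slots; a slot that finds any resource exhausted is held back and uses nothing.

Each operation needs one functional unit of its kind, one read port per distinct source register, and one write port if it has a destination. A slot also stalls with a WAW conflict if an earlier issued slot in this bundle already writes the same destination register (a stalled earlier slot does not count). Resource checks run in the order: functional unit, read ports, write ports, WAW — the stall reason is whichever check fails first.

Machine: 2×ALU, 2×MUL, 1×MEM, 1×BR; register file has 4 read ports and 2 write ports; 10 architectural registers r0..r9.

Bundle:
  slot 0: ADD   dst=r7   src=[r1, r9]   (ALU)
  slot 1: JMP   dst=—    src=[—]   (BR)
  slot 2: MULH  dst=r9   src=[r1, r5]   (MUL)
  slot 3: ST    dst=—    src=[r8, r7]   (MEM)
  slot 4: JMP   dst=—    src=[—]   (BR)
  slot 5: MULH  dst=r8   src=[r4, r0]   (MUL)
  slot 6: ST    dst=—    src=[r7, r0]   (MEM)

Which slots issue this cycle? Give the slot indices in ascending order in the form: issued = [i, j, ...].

issued = [0, 1, 2]

  0. ALU→r7 ⇒ go  {1A/2Mu/1Ld/1B | 2r 1w}
  1. BR ⇒ go  {1A/2Mu/1Ld/0B | 2r 1w}
  2. MUL→r9 ⇒ go  {1A/1Mu/1Ld/0B | 0r 0w}
  3. MEM ⇒ no(RD_PORT)  {1A/1Mu/1Ld/0B | 0r 0w}
  4. BR ⇒ no(FU)  {1A/1Mu/1Ld/0B | 0r 0w}
  5. MUL→r8 ⇒ no(RD_PORT)  {1A/1Mu/1Ld/0B | 0r 0w}
  6. MEM ⇒ no(RD_PORT)  {1A/1Mu/1Ld/0B | 0r 0w}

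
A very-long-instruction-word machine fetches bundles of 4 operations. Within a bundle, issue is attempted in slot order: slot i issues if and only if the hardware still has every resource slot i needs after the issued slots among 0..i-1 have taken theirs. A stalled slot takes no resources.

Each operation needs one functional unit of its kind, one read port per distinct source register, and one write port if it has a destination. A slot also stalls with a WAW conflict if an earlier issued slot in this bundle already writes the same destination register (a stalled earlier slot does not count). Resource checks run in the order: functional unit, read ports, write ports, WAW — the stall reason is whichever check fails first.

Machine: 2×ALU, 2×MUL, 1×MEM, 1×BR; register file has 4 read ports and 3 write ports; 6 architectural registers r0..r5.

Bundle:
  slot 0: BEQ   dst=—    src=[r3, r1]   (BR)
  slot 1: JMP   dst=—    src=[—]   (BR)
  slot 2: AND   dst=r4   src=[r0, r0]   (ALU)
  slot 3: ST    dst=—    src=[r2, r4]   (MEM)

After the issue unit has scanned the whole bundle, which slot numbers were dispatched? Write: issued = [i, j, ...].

issued = [0, 2]

  0. BR ⇒ go  {2A/2Mu/1Ld/0B | 2r 3w}
  1. BR ⇒ no(FU)  {2A/2Mu/1Ld/0B | 2r 3w}
  2. ALU→r4 ⇒ go  {1A/2Mu/1Ld/0B | 1r 2w}
  3. MEM ⇒ no(RD_PORT)  {1A/2Mu/1Ld/0B | 1r 2w}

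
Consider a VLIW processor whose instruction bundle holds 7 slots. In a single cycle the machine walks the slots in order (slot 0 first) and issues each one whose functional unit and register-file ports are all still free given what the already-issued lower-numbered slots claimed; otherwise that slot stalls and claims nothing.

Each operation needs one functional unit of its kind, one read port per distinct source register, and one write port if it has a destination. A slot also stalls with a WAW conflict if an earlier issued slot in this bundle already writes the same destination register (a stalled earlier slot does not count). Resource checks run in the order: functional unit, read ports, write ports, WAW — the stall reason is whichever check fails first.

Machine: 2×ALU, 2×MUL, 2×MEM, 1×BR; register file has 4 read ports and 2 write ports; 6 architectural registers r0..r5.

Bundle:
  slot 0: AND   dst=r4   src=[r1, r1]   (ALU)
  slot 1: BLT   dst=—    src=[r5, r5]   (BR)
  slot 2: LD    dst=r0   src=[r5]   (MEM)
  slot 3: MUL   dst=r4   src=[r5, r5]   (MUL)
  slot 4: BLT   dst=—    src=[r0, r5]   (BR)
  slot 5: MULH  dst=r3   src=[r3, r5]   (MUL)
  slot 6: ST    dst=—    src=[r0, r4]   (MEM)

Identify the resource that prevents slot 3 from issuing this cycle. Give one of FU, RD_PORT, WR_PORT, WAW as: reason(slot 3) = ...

  0. ALU→r4 ⇒ go  {1A/2Mu/2Ld/1B | 3r 1w}
  1. BR ⇒ go  {1A/2Mu/2Ld/0B | 2r 1w}
  2. MEM→r0 ⇒ go  {1A/2Mu/1Ld/0B | 1r 0w}
  3. MUL→r4 ⇒ no(WR_PORT)  {1A/2Mu/1Ld/0B | 1r 0w}
  4. BR ⇒ no(FU)  {1A/2Mu/1Ld/0B | 1r 0w}
  5. MUL→r3 ⇒ no(RD_PORT)  {1A/2Mu/1Ld/0B | 1r 0w}
  6. MEM ⇒ no(RD_PORT)  {1A/2Mu/1Ld/0B | 1r 0w}

reason(slot 3) = WR_PORT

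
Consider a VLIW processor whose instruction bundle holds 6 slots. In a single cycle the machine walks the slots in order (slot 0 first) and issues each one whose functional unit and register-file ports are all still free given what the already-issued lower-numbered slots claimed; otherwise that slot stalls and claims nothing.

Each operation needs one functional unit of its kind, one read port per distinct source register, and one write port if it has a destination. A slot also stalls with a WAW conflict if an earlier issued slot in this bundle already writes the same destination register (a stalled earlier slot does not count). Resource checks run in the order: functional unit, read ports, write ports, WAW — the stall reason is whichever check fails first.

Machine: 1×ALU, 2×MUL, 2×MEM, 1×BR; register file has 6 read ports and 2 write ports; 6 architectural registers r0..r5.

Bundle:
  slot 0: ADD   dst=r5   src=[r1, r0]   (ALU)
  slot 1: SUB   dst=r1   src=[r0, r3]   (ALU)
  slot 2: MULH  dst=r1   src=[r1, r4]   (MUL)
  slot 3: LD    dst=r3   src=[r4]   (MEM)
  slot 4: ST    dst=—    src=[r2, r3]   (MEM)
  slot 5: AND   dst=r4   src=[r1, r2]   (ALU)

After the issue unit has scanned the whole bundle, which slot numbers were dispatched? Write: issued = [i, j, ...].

issued = [0, 2, 4]

#0 ALU src=r1,r0 dispatched  <A:0 Mu:2 Ld:2 B:1 rd:4 wr:1>
#1 ALU src=r0,r3 held:FU  <A:0 Mu:2 Ld:2 B:1 rd:4 wr:1>
#2 MUL src=r1,r4 dispatched  <A:0 Mu:1 Ld:2 B:1 rd:2 wr:0>
#3 MEM src=r4 held:WR_PORT  <A:0 Mu:1 Ld:2 B:1 rd:2 wr:0>
#4 MEM src=r2,r3 dispatched  <A:0 Mu:1 Ld:1 B:1 rd:0 wr:0>
#5 ALU src=r1,r2 held:FU  <A:0 Mu:1 Ld:1 B:1 rd:0 wr:0>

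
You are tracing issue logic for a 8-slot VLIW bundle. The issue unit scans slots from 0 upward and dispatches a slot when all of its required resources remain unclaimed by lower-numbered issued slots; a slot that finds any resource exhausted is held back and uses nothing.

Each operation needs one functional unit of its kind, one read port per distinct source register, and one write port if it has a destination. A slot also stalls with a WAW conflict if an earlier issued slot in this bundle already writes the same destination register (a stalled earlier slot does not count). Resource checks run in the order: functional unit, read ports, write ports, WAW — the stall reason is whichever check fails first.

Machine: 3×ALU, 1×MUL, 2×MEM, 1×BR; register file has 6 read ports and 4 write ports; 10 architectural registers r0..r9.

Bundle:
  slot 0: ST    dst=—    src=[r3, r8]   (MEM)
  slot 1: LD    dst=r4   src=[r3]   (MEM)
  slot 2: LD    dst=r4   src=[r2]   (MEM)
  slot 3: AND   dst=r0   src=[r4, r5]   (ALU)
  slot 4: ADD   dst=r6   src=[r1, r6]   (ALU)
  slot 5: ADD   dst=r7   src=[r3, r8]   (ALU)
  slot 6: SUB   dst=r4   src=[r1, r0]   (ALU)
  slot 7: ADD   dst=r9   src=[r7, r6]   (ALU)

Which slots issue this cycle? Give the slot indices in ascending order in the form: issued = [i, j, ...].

issued = [0, 1, 3]

slot 0 (MEM): ISSUE — free A3,Mu1,Ld1,B1 rp4 wp4
slot 1 (MEM): ISSUE — free A3,Mu1,Ld0,B1 rp3 wp3
slot 2 (MEM): stall FU — free A3,Mu1,Ld0,B1 rp3 wp3
slot 3 (ALU): ISSUE — free A2,Mu1,Ld0,B1 rp1 wp2
slot 4 (ALU): stall RD_PORT — free A2,Mu1,Ld0,B1 rp1 wp2
slot 5 (ALU): stall RD_PORT — free A2,Mu1,Ld0,B1 rp1 wp2
slot 6 (ALU): stall RD_PORT — free A2,Mu1,Ld0,B1 rp1 wp2
slot 7 (ALU): stall RD_PORT — free A2,Mu1,Ld0,B1 rp1 wp2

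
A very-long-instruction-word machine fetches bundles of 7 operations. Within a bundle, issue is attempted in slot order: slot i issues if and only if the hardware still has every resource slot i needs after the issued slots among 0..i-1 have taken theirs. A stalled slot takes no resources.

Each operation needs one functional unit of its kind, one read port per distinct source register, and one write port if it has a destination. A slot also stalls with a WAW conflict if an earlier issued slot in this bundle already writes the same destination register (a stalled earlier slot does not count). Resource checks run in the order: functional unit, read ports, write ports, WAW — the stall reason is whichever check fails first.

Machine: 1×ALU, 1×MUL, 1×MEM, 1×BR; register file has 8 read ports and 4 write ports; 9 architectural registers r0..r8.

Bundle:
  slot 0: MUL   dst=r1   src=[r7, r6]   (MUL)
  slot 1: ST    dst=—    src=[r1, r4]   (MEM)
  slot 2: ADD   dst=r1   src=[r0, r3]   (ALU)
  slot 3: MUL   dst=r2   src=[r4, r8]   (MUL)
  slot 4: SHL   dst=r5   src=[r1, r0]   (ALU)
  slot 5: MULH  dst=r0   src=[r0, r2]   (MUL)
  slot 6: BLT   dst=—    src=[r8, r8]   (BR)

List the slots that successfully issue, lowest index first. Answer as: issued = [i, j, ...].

#0 MUL src=r7,r6 dispatched  <A:1 Mu:0 Ld:1 B:1 rd:6 wr:3>
#1 MEM src=r1,r4 dispatched  <A:1 Mu:0 Ld:0 B:1 rd:4 wr:3>
#2 ALU src=r0,r3 held:WAW  <A:1 Mu:0 Ld:0 B:1 rd:4 wr:3>
#3 MUL src=r4,r8 held:FU  <A:1 Mu:0 Ld:0 B:1 rd:4 wr:3>
#4 ALU src=r1,r0 dispatched  <A:0 Mu:0 Ld:0 B:1 rd:2 wr:2>
#5 MUL src=r0,r2 held:FU  <A:0 Mu:0 Ld:0 B:1 rd:2 wr:2>
#6 BR src=r8,r8 dispatched  <A:0 Mu:0 Ld:0 B:0 rd:1 wr:2>

issued = [0, 1, 4, 6]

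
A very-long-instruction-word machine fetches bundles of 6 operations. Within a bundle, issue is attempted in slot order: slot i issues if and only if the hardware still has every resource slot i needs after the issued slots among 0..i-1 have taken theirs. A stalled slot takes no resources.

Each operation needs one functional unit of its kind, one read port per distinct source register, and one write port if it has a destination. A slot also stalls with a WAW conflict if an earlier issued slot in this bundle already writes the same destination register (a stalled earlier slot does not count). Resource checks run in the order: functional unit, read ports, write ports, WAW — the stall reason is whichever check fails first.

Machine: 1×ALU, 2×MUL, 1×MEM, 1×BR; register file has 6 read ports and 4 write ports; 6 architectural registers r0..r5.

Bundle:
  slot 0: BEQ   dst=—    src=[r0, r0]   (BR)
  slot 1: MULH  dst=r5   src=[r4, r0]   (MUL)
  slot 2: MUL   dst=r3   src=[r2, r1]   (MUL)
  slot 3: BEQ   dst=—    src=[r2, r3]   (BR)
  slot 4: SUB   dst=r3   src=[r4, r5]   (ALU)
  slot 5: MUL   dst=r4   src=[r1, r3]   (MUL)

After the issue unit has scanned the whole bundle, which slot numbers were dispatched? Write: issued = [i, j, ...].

  0. BR ⇒ go  {1A/2Mu/1Ld/0B | 5r 4w}
  1. MUL→r5 ⇒ go  {1A/1Mu/1Ld/0B | 3r 3w}
  2. MUL→r3 ⇒ go  {1A/0Mu/1Ld/0B | 1r 2w}
  3. BR ⇒ no(FU)  {1A/0Mu/1Ld/0B | 1r 2w}
  4. ALU→r3 ⇒ no(RD_PORT)  {1A/0Mu/1Ld/0B | 1r 2w}
  5. MUL→r4 ⇒ no(FU)  {1A/0Mu/1Ld/0B | 1r 2w}

issued = [0, 1, 2]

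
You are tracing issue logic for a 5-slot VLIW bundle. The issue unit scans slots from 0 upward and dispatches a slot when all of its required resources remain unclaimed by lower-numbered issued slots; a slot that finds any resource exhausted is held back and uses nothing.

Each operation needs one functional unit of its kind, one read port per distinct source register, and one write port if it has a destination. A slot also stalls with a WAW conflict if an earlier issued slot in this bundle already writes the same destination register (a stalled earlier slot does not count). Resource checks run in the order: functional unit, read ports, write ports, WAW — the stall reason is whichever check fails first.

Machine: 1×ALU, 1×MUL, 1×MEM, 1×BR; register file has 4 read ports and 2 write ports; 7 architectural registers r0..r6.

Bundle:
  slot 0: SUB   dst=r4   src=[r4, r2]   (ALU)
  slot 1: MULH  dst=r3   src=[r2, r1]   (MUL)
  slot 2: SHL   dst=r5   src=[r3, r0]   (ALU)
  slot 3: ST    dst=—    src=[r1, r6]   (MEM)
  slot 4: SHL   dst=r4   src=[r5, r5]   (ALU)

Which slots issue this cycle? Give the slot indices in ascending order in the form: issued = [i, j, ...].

(0) want 1×ALU +2rd +1wr — yes → AL0|MU1|ME1|BR1|rd2|wr1
(1) want 1×MUL +2rd +1wr — yes → AL0|MU0|ME1|BR1|rd0|wr0
(2) want 1×ALU +2rd +1wr — FU → AL0|MU0|ME1|BR1|rd0|wr0
(3) want 1×MEM +2rd +0wr — RD_PORT → AL0|MU0|ME1|BR1|rd0|wr0
(4) want 1×ALU +1rd +1wr — FU → AL0|MU0|ME1|BR1|rd0|wr0

issued = [0, 1]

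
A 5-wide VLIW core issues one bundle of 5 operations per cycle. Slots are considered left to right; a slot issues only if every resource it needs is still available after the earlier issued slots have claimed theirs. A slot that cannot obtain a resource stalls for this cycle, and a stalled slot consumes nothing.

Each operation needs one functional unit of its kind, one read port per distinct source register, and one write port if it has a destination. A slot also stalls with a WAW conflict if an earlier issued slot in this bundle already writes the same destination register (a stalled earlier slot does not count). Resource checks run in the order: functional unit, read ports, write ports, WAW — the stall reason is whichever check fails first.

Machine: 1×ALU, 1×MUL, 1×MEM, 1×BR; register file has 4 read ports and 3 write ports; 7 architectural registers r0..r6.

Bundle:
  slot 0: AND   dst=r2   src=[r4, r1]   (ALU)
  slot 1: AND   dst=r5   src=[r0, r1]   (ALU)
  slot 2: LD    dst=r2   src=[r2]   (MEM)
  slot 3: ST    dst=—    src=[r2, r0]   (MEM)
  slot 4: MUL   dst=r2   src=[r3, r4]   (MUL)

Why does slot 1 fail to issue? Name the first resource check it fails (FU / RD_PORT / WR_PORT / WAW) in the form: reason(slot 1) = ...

slot 0 (ALU): ISSUE — free A0,Mu1,Ld1,B1 rp2 wp2
slot 1 (ALU): stall FU — free A0,Mu1,Ld1,B1 rp2 wp2
slot 2 (MEM): stall WAW — free A0,Mu1,Ld1,B1 rp2 wp2
slot 3 (MEM): ISSUE — free A0,Mu1,Ld0,B1 rp0 wp2
slot 4 (MUL): stall RD_PORT — free A0,Mu1,Ld0,B1 rp0 wp2

reason(slot 1) = FU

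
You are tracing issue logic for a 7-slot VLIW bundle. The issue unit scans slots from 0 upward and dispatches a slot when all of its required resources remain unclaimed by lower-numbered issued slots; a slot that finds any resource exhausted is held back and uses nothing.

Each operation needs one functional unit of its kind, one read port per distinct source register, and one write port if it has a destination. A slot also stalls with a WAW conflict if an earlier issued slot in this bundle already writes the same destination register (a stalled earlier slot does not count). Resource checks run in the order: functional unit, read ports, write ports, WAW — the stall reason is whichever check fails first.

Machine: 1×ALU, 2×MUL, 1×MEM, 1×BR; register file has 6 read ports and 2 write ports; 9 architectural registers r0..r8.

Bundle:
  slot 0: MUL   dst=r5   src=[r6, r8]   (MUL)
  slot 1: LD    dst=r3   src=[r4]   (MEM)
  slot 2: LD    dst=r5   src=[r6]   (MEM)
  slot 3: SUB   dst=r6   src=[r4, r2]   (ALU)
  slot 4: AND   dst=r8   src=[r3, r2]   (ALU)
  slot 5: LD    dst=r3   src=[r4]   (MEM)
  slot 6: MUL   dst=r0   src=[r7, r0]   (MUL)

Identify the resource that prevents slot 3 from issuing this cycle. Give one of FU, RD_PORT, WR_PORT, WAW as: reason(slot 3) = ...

reason(slot 3) = WR_PORT

slot 0 (MUL): ISSUE — free A1,Mu1,Ld1,B1 rp4 wp1
slot 1 (MEM): ISSUE — free A1,Mu1,Ld0,B1 rp3 wp0
slot 2 (MEM): stall FU — free A1,Mu1,Ld0,B1 rp3 wp0
slot 3 (ALU): stall WR_PORT — free A1,Mu1,Ld0,B1 rp3 wp0
slot 4 (ALU): stall WR_PORT — free A1,Mu1,Ld0,B1 rp3 wp0
slot 5 (MEM): stall FU — free A1,Mu1,Ld0,B1 rp3 wp0
slot 6 (MUL): stall WR_PORT — free A1,Mu1,Ld0,B1 rp3 wp0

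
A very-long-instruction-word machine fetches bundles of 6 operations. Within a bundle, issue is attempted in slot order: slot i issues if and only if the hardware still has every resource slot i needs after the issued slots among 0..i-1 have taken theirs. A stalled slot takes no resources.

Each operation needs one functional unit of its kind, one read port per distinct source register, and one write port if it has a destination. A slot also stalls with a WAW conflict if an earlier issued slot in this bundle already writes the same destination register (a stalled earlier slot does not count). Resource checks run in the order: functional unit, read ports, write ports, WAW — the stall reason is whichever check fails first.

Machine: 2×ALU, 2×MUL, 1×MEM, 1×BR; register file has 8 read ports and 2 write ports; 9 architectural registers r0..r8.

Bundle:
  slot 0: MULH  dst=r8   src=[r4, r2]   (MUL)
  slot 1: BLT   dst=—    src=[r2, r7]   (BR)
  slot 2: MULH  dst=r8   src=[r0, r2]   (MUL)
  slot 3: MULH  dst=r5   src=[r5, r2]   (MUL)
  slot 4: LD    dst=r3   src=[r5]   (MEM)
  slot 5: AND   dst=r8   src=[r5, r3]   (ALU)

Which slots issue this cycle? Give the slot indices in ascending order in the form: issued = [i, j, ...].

issued = [0, 1, 3]

  0. MUL→r8 ⇒ go  {2A/1Mu/1Ld/1B | 6r 1w}
  1. BR ⇒ go  {2A/1Mu/1Ld/0B | 4r 1w}
  2. MUL→r8 ⇒ no(WAW)  {2A/1Mu/1Ld/0B | 4r 1w}
  3. MUL→r5 ⇒ go  {2A/0Mu/1Ld/0B | 2r 0w}
  4. MEM→r3 ⇒ no(WR_PORT)  {2A/0Mu/1Ld/0B | 2r 0w}
  5. ALU→r8 ⇒ no(WR_PORT)  {2A/0Mu/1Ld/0B | 2r 0w}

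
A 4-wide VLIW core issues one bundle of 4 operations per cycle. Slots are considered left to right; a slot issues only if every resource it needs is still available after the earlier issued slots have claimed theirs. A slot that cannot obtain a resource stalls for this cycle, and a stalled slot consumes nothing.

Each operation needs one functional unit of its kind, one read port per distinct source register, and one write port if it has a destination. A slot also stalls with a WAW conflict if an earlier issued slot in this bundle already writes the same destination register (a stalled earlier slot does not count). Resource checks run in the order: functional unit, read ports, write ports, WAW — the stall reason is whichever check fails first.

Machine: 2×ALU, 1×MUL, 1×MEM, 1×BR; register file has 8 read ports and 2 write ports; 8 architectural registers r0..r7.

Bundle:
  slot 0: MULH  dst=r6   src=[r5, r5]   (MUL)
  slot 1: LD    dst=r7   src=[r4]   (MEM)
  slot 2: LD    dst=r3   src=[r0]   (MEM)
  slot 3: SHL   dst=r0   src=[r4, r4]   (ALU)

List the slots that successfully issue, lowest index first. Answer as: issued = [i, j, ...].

issued = [0, 1]

(0) want 1×MUL +1rd +1wr — yes → AL2|MU0|ME1|BR1|rd7|wr1
(1) want 1×MEM +1rd +1wr — yes → AL2|MU0|ME0|BR1|rd6|wr0
(2) want 1×MEM +1rd +1wr — FU → AL2|MU0|ME0|BR1|rd6|wr0
(3) want 1×ALU +1rd +1wr — WR_PORT → AL2|MU0|ME0|BR1|rd6|wr0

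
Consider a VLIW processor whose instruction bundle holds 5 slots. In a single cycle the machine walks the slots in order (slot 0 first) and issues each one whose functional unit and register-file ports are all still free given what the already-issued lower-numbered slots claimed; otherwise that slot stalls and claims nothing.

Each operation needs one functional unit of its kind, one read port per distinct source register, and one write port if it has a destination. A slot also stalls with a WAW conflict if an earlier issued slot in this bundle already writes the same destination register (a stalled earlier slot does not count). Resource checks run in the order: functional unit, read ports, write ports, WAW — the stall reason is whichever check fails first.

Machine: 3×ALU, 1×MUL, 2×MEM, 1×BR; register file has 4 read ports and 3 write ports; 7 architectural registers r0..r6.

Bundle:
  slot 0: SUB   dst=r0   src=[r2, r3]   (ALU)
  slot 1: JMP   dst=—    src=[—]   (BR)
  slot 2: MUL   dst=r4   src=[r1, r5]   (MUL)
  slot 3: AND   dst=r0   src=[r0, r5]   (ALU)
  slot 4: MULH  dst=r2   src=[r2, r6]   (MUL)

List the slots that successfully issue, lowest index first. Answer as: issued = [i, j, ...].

issued = [0, 1, 2]

#0 ALU src=r2,r3 dispatched  <A:2 Mu:1 Ld:2 B:1 rd:2 wr:2>
#1 BR src=- dispatched  <A:2 Mu:1 Ld:2 B:0 rd:2 wr:2>
#2 MUL src=r1,r5 dispatched  <A:2 Mu:0 Ld:2 B:0 rd:0 wr:1>
#3 ALU src=r0,r5 held:RD_PORT  <A:2 Mu:0 Ld:2 B:0 rd:0 wr:1>
#4 MUL src=r2,r6 held:FU  <A:2 Mu:0 Ld:2 B:0 rd:0 wr:1>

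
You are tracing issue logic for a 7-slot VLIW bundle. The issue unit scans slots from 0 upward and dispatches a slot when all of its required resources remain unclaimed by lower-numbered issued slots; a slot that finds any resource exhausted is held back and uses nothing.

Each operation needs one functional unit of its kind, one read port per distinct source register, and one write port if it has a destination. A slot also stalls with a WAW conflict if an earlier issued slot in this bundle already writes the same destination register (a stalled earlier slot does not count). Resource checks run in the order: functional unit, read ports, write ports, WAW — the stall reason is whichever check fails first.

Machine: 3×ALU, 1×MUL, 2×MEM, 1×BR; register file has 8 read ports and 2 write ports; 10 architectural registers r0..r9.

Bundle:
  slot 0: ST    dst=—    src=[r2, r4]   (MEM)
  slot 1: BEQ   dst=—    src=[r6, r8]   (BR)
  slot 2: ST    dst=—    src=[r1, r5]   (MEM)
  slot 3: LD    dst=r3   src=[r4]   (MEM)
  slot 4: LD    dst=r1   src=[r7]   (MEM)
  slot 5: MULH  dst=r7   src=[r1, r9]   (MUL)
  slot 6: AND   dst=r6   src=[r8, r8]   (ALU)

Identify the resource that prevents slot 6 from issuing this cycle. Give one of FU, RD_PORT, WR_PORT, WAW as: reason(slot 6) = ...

slot 0 (MEM): ISSUE — free A3,Mu1,Ld1,B1 rp6 wp2
slot 1 (BR): ISSUE — free A3,Mu1,Ld1,B0 rp4 wp2
slot 2 (MEM): ISSUE — free A3,Mu1,Ld0,B0 rp2 wp2
slot 3 (MEM): stall FU — free A3,Mu1,Ld0,B0 rp2 wp2
slot 4 (MEM): stall FU — free A3,Mu1,Ld0,B0 rp2 wp2
slot 5 (MUL): ISSUE — free A3,Mu0,Ld0,B0 rp0 wp1
slot 6 (ALU): stall RD_PORT — free A3,Mu0,Ld0,B0 rp0 wp1

reason(slot 6) = RD_PORT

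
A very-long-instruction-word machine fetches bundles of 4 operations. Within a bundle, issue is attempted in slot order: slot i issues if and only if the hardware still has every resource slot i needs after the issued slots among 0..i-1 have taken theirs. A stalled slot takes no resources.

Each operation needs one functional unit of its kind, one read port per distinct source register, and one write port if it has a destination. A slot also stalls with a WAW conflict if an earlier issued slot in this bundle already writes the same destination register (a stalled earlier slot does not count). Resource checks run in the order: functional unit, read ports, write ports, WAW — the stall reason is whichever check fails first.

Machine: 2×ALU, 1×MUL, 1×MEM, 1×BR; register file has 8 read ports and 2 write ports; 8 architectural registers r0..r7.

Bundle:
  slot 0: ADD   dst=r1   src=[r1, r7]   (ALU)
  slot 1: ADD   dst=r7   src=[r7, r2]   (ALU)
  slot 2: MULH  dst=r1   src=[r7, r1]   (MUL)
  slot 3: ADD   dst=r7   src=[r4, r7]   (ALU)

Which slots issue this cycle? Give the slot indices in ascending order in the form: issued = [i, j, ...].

issued = [0, 1]

#0 ALU src=r1,r7 dispatched  <A:1 Mu:1 Ld:1 B:1 rd:6 wr:1>
#1 ALU src=r7,r2 dispatched  <A:0 Mu:1 Ld:1 B:1 rd:4 wr:0>
#2 MUL src=r7,r1 held:WR_PORT  <A:0 Mu:1 Ld:1 B:1 rd:4 wr:0>
#3 ALU src=r4,r7 held:FU  <A:0 Mu:1 Ld:1 B:1 rd:4 wr:0>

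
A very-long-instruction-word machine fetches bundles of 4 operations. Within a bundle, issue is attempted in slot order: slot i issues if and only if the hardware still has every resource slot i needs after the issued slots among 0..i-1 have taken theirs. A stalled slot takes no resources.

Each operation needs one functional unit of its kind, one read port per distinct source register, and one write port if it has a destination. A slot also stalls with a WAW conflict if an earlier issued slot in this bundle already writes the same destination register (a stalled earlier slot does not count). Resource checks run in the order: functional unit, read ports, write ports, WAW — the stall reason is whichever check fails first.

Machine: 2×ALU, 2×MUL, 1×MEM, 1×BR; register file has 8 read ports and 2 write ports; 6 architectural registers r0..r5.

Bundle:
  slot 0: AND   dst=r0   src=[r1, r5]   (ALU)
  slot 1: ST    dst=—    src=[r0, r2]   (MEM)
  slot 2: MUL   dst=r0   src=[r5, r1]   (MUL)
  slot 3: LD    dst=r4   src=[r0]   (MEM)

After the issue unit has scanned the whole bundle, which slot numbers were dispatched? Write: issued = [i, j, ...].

[0] ALU needs rd=2 wr=1: ok; after: ALU=1 MUL=2 MEM=1 BR=1, R=6, W=1
[1] MEM needs rd=2 wr=0: ok; after: ALU=1 MUL=2 MEM=0 BR=1, R=4, W=1
[2] MUL needs rd=2 wr=1: WAW; after: ALU=1 MUL=2 MEM=0 BR=1, R=4, W=1
[3] MEM needs rd=1 wr=1: FU; after: ALU=1 MUL=2 MEM=0 BR=1, R=4, W=1

issued = [0, 1]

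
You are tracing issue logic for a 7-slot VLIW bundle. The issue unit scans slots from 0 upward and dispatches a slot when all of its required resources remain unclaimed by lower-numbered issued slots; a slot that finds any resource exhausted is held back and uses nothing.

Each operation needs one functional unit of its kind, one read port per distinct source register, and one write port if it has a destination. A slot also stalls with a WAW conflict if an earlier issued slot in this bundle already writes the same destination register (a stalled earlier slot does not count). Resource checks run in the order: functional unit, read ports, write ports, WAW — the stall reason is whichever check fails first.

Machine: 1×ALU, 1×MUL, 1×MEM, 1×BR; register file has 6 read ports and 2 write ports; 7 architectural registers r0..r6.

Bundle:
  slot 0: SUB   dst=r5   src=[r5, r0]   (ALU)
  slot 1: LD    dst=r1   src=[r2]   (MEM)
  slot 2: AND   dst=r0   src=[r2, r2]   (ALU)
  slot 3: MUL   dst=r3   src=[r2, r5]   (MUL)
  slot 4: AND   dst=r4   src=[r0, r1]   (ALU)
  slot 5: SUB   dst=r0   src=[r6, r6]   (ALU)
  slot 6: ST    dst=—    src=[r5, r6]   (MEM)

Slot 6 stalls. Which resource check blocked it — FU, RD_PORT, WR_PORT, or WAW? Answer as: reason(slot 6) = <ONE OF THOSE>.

slot 0 (ALU): ISSUE — free A0,Mu1,Ld1,B1 rp4 wp1
slot 1 (MEM): ISSUE — free A0,Mu1,Ld0,B1 rp3 wp0
slot 2 (ALU): stall FU — free A0,Mu1,Ld0,B1 rp3 wp0
slot 3 (MUL): stall WR_PORT — free A0,Mu1,Ld0,B1 rp3 wp0
slot 4 (ALU): stall FU — free A0,Mu1,Ld0,B1 rp3 wp0
slot 5 (ALU): stall FU — free A0,Mu1,Ld0,B1 rp3 wp0
slot 6 (MEM): stall FU — free A0,Mu1,Ld0,B1 rp3 wp0

reason(slot 6) = FU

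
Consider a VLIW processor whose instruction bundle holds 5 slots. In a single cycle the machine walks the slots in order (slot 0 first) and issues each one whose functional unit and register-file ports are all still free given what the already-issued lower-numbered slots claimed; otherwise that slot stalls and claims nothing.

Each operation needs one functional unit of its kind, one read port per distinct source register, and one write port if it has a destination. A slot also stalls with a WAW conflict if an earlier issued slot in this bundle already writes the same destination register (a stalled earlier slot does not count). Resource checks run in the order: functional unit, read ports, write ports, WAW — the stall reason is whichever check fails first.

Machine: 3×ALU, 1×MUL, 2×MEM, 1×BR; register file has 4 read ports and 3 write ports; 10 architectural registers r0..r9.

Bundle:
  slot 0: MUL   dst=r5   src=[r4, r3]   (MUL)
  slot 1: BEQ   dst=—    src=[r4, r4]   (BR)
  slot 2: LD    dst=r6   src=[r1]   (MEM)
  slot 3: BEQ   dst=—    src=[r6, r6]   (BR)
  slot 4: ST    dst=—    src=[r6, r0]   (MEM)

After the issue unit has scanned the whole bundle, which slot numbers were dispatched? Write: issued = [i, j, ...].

issued = [0, 1, 2]

#0 MUL src=r4,r3 dispatched  <A:3 Mu:0 Ld:2 B:1 rd:2 wr:2>
#1 BR src=r4,r4 dispatched  <A:3 Mu:0 Ld:2 B:0 rd:1 wr:2>
#2 MEM src=r1 dispatched  <A:3 Mu:0 Ld:1 B:0 rd:0 wr:1>
#3 BR src=r6,r6 held:FU  <A:3 Mu:0 Ld:1 B:0 rd:0 wr:1>
#4 MEM src=r6,r0 held:RD_PORT  <A:3 Mu:0 Ld:1 B:0 rd:0 wr:1>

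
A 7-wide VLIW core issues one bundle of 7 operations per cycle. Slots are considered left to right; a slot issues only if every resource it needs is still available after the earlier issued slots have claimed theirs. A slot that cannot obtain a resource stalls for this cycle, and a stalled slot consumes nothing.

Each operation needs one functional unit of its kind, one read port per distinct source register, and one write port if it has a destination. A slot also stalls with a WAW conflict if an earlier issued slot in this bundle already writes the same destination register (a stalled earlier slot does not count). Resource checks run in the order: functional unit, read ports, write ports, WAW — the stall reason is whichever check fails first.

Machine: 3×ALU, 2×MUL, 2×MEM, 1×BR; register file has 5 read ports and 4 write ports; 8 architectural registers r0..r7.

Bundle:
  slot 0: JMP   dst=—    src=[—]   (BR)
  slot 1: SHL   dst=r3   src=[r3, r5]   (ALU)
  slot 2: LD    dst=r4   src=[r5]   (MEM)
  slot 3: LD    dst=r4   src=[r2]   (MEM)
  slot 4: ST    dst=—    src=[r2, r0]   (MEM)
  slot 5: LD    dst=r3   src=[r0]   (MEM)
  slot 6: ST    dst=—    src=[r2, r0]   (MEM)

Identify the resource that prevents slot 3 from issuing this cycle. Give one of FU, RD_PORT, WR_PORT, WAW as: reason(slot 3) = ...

reason(slot 3) = WAW

#0 BR src=- dispatched  <A:3 Mu:2 Ld:2 B:0 rd:5 wr:4>
#1 ALU src=r3,r5 dispatched  <A:2 Mu:2 Ld:2 B:0 rd:3 wr:3>
#2 MEM src=r5 dispatched  <A:2 Mu:2 Ld:1 B:0 rd:2 wr:2>
#3 MEM src=r2 held:WAW  <A:2 Mu:2 Ld:1 B:0 rd:2 wr:2>
#4 MEM src=r2,r0 dispatched  <A:2 Mu:2 Ld:0 B:0 rd:0 wr:2>
#5 MEM src=r0 held:FU  <A:2 Mu:2 Ld:0 B:0 rd:0 wr:2>
#6 MEM src=r2,r0 held:FU  <A:2 Mu:2 Ld:0 B:0 rd:0 wr:2>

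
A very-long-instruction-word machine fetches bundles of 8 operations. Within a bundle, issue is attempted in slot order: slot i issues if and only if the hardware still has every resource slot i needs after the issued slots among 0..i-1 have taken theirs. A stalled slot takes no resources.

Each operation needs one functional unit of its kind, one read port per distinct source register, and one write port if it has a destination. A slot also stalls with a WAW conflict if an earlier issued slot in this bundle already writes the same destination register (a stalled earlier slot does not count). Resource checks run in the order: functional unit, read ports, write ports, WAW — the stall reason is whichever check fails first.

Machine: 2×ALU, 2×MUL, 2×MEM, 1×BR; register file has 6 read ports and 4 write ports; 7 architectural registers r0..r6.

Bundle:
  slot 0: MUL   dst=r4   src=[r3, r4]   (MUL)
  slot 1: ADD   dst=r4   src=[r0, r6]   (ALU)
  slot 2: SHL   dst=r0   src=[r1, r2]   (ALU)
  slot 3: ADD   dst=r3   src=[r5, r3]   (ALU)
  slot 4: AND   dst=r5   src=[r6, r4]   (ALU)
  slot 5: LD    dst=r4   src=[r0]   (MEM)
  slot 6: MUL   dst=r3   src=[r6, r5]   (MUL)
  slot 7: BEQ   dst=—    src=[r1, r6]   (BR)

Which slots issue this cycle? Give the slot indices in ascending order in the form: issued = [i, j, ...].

issued = [0, 2, 3]

(0) want 1×MUL +2rd +1wr — yes → AL2|MU1|ME2|BR1|rd4|wr3
(1) want 1×ALU +2rd +1wr — WAW → AL2|MU1|ME2|BR1|rd4|wr3
(2) want 1×ALU +2rd +1wr — yes → AL1|MU1|ME2|BR1|rd2|wr2
(3) want 1×ALU +2rd +1wr — yes → AL0|MU1|ME2|BR1|rd0|wr1
(4) want 1×ALU +2rd +1wr — FU → AL0|MU1|ME2|BR1|rd0|wr1
(5) want 1×MEM +1rd +1wr — RD_PORT → AL0|MU1|ME2|BR1|rd0|wr1
(6) want 1×MUL +2rd +1wr — RD_PORT → AL0|MU1|ME2|BR1|rd0|wr1
(7) want 1×BR +2rd +0wr — RD_PORT → AL0|MU1|ME2|BR1|rd0|wr1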